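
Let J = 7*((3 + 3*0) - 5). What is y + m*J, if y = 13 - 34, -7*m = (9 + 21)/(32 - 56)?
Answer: -47/2 ≈ -23.500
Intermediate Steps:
J = -14 (J = 7*((3 + 0) - 5) = 7*(3 - 5) = 7*(-2) = -14)
m = 5/28 (m = -(9 + 21)/(7*(32 - 56)) = -30/(7*(-24)) = -30*(-1)/(7*24) = -1/7*(-5/4) = 5/28 ≈ 0.17857)
y = -21
y + m*J = -21 + (5/28)*(-14) = -21 - 5/2 = -47/2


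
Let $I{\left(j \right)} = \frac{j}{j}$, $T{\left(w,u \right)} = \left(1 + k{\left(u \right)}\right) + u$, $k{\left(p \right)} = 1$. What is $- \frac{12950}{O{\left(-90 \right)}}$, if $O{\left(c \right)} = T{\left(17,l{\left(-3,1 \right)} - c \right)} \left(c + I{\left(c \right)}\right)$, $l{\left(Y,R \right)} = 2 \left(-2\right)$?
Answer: $\frac{6475}{3916} \approx 1.6535$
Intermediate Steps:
$l{\left(Y,R \right)} = -4$
$T{\left(w,u \right)} = 2 + u$ ($T{\left(w,u \right)} = \left(1 + 1\right) + u = 2 + u$)
$I{\left(j \right)} = 1$
$O{\left(c \right)} = \left(1 + c\right) \left(-2 - c\right)$ ($O{\left(c \right)} = \left(2 - \left(4 + c\right)\right) \left(c + 1\right) = \left(-2 - c\right) \left(1 + c\right) = \left(1 + c\right) \left(-2 - c\right)$)
$- \frac{12950}{O{\left(-90 \right)}} = - \frac{12950}{\left(-1\right) \left(1 - 90\right) \left(2 - 90\right)} = - \frac{12950}{\left(-1\right) \left(-89\right) \left(-88\right)} = - \frac{12950}{-7832} = \left(-12950\right) \left(- \frac{1}{7832}\right) = \frac{6475}{3916}$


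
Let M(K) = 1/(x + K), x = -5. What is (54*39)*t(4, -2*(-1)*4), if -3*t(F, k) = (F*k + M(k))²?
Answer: -733902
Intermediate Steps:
M(K) = 1/(-5 + K)
t(F, k) = -(1/(-5 + k) + F*k)²/3 (t(F, k) = -(F*k + 1/(-5 + k))²/3 = -(1/(-5 + k) + F*k)²/3)
(54*39)*t(4, -2*(-1)*4) = (54*39)*(-(1 + 4*(-2*(-1)*4)*(-5 - 2*(-1)*4))²/(3*(-5 - 2*(-1)*4)²)) = 2106*(-(1 + 4*(2*4)*(-5 + 2*4))²/(3*(-5 + 2*4)²)) = 2106*(-(1 + 4*8*(-5 + 8))²/(3*(-5 + 8)²)) = 2106*(-⅓*(1 + 4*8*3)²/3²) = 2106*(-⅓*(1 + 96)²*⅑) = 2106*(-⅓*97²*⅑) = 2106*(-⅓*9409*⅑) = 2106*(-9409/27) = -733902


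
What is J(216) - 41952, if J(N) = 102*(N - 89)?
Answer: -28998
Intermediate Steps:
J(N) = -9078 + 102*N (J(N) = 102*(-89 + N) = -9078 + 102*N)
J(216) - 41952 = (-9078 + 102*216) - 41952 = (-9078 + 22032) - 41952 = 12954 - 41952 = -28998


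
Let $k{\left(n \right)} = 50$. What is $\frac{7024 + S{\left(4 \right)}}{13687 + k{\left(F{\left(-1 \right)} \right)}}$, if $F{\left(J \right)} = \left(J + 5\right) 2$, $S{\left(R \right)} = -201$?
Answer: $\frac{6823}{13737} \approx 0.49669$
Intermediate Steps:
$F{\left(J \right)} = 10 + 2 J$ ($F{\left(J \right)} = \left(5 + J\right) 2 = 10 + 2 J$)
$\frac{7024 + S{\left(4 \right)}}{13687 + k{\left(F{\left(-1 \right)} \right)}} = \frac{7024 - 201}{13687 + 50} = \frac{6823}{13737}$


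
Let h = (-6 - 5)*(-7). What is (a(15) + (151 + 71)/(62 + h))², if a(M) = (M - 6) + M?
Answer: 12659364/19321 ≈ 655.21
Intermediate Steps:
h = 77 (h = -11*(-7) = 77)
a(M) = -6 + 2*M (a(M) = (-6 + M) + M = -6 + 2*M)
(a(15) + (151 + 71)/(62 + h))² = ((-6 + 2*15) + (151 + 71)/(62 + 77))² = ((-6 + 30) + 222/139)² = (24 + 222*(1/139))² = (24 + 222/139)² = (3558/139)² = 12659364/19321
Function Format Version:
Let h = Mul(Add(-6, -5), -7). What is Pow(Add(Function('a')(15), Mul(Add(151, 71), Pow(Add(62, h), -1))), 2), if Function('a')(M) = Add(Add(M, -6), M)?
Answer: Rational(12659364, 19321) ≈ 655.21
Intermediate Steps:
h = 77 (h = Mul(-11, -7) = 77)
Function('a')(M) = Add(-6, Mul(2, M)) (Function('a')(M) = Add(Add(-6, M), M) = Add(-6, Mul(2, M)))
Pow(Add(Function('a')(15), Mul(Add(151, 71), Pow(Add(62, h), -1))), 2) = Pow(Add(Add(-6, Mul(2, 15)), Mul(Add(151, 71), Pow(Add(62, 77), -1))), 2) = Pow(Add(Add(-6, 30), Mul(222, Pow(139, -1))), 2) = Pow(Add(24, Mul(222, Rational(1, 139))), 2) = Pow(Add(24, Rational(222, 139)), 2) = Pow(Rational(3558, 139), 2) = Rational(12659364, 19321)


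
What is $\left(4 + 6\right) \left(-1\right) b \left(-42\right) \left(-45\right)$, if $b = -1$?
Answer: $18900$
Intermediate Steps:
$\left(4 + 6\right) \left(-1\right) b \left(-42\right) \left(-45\right) = \left(4 + 6\right) \left(-1\right) \left(-1\right) \left(-42\right) \left(-45\right) = 10 \left(-1\right) \left(-1\right) \left(-42\right) \left(-45\right) = \left(-10\right) \left(-1\right) \left(-42\right) \left(-45\right) = 10 \left(-42\right) \left(-45\right) = \left(-420\right) \left(-45\right) = 18900$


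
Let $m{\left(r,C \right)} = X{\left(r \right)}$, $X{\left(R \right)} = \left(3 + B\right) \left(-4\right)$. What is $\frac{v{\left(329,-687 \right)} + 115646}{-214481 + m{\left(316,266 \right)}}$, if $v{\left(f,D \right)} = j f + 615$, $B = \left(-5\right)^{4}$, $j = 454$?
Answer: $- \frac{265627}{216993} \approx -1.2241$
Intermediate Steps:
$B = 625$
$v{\left(f,D \right)} = 615 + 454 f$ ($v{\left(f,D \right)} = 454 f + 615 = 615 + 454 f$)
$X{\left(R \right)} = -2512$ ($X{\left(R \right)} = \left(3 + 625\right) \left(-4\right) = 628 \left(-4\right) = -2512$)
$m{\left(r,C \right)} = -2512$
$\frac{v{\left(329,-687 \right)} + 115646}{-214481 + m{\left(316,266 \right)}} = \frac{\left(615 + 454 \cdot 329\right) + 115646}{-214481 - 2512} = \frac{\left(615 + 149366\right) + 115646}{-216993} = \left(149981 + 115646\right) \left(- \frac{1}{216993}\right) = 265627 \left(- \frac{1}{216993}\right) = - \frac{265627}{216993}$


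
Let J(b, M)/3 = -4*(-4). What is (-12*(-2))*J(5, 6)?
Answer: 1152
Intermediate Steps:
J(b, M) = 48 (J(b, M) = 3*(-4*(-4)) = 3*16 = 48)
(-12*(-2))*J(5, 6) = -12*(-2)*48 = 24*48 = 1152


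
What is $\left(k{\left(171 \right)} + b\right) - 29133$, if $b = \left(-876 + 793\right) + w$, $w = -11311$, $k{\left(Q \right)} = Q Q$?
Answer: $-11286$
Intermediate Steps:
$k{\left(Q \right)} = Q^{2}$
$b = -11394$ ($b = \left(-876 + 793\right) - 11311 = -83 - 11311 = -11394$)
$\left(k{\left(171 \right)} + b\right) - 29133 = \left(171^{2} - 11394\right) - 29133 = \left(29241 - 11394\right) - 29133 = 17847 - 29133 = -11286$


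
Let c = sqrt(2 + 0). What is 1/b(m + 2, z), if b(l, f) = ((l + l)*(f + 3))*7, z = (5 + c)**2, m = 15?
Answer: 3/16660 - sqrt(2)/16660 ≈ 9.5185e-5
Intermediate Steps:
c = sqrt(2) ≈ 1.4142
z = (5 + sqrt(2))**2 ≈ 41.142
b(l, f) = 14*l*(3 + f) (b(l, f) = ((2*l)*(3 + f))*7 = (2*l*(3 + f))*7 = 14*l*(3 + f))
1/b(m + 2, z) = 1/(14*(15 + 2)*(3 + (5 + sqrt(2))**2)) = 1/(14*17*(3 + (5 + sqrt(2))**2)) = 1/(714 + 238*(5 + sqrt(2))**2)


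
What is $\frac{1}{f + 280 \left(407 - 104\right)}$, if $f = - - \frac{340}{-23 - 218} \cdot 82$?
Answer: $\frac{241}{20418560} \approx 1.1803 \cdot 10^{-5}$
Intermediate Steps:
$f = - \frac{27880}{241}$ ($f = - - \frac{340}{-23 - 218} \cdot 82 = - - \frac{340}{-241} \cdot 82 = - \left(-340\right) \left(- \frac{1}{241}\right) 82 = - \frac{340 \cdot 82}{241} = \left(-1\right) \frac{27880}{241} = - \frac{27880}{241} \approx -115.68$)
$\frac{1}{f + 280 \left(407 - 104\right)} = \frac{1}{- \frac{27880}{241} + 280 \left(407 - 104\right)} = \frac{1}{- \frac{27880}{241} + 280 \cdot 303} = \frac{1}{- \frac{27880}{241} + 84840} = \frac{1}{\frac{20418560}{241}} = \frac{241}{20418560}$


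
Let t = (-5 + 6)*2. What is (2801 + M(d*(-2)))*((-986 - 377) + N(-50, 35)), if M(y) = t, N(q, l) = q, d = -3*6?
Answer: -3960639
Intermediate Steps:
d = -18
t = 2 (t = 1*2 = 2)
M(y) = 2
(2801 + M(d*(-2)))*((-986 - 377) + N(-50, 35)) = (2801 + 2)*((-986 - 377) - 50) = 2803*(-1363 - 50) = 2803*(-1413) = -3960639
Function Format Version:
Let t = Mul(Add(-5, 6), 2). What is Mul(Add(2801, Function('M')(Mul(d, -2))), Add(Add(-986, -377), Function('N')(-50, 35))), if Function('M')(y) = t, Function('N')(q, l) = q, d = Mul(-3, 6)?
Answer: -3960639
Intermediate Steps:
d = -18
t = 2 (t = Mul(1, 2) = 2)
Function('M')(y) = 2
Mul(Add(2801, Function('M')(Mul(d, -2))), Add(Add(-986, -377), Function('N')(-50, 35))) = Mul(Add(2801, 2), Add(Add(-986, -377), -50)) = Mul(2803, Add(-1363, -50)) = Mul(2803, -1413) = -3960639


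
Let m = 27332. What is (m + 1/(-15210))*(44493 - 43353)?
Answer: 15797349322/507 ≈ 3.1158e+7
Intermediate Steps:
(m + 1/(-15210))*(44493 - 43353) = (27332 + 1/(-15210))*(44493 - 43353) = (27332 - 1/15210)*1140 = (415719719/15210)*1140 = 15797349322/507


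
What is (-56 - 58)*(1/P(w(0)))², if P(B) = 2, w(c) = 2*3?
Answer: -57/2 ≈ -28.500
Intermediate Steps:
w(c) = 6
(-56 - 58)*(1/P(w(0)))² = (-56 - 58)*(1/2)² = -114*(½)² = -114*¼ = -57/2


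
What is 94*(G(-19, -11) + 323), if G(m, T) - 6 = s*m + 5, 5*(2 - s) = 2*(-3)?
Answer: 128404/5 ≈ 25681.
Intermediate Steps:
s = 16/5 (s = 2 - 2*(-3)/5 = 2 - ⅕*(-6) = 2 + 6/5 = 16/5 ≈ 3.2000)
G(m, T) = 11 + 16*m/5 (G(m, T) = 6 + (16*m/5 + 5) = 6 + (5 + 16*m/5) = 11 + 16*m/5)
94*(G(-19, -11) + 323) = 94*((11 + (16/5)*(-19)) + 323) = 94*((11 - 304/5) + 323) = 94*(-249/5 + 323) = 94*(1366/5) = 128404/5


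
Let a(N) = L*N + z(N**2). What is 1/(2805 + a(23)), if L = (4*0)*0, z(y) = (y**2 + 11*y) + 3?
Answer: 1/288468 ≈ 3.4666e-6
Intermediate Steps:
z(y) = 3 + y**2 + 11*y
L = 0 (L = 0*0 = 0)
a(N) = 3 + N**4 + 11*N**2 (a(N) = 0*N + (3 + (N**2)**2 + 11*N**2) = 0 + (3 + N**4 + 11*N**2) = 3 + N**4 + 11*N**2)
1/(2805 + a(23)) = 1/(2805 + (3 + 23**4 + 11*23**2)) = 1/(2805 + (3 + 279841 + 11*529)) = 1/(2805 + (3 + 279841 + 5819)) = 1/(2805 + 285663) = 1/288468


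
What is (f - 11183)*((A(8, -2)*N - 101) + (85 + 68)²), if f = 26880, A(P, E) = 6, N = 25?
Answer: 368220226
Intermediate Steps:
(f - 11183)*((A(8, -2)*N - 101) + (85 + 68)²) = (26880 - 11183)*((6*25 - 101) + (85 + 68)²) = 15697*((150 - 101) + 153²) = 15697*(49 + 23409) = 15697*23458 = 368220226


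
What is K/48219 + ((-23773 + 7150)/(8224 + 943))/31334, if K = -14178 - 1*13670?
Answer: -7999827034181/13850366636382 ≈ -0.57759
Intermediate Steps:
K = -27848 (K = -14178 - 13670 = -27848)
K/48219 + ((-23773 + 7150)/(8224 + 943))/31334 = -27848/48219 + ((-23773 + 7150)/(8224 + 943))/31334 = -27848*1/48219 - 16623/9167*(1/31334) = -27848/48219 - 16623*1/9167*(1/31334) = -27848/48219 - 16623/9167*1/31334 = -27848/48219 - 16623/287238778 = -7999827034181/13850366636382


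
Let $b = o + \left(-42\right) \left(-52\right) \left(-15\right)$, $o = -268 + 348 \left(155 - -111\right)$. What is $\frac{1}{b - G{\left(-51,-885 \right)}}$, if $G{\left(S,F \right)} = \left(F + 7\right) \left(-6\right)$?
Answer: $\frac{1}{54272} \approx 1.8426 \cdot 10^{-5}$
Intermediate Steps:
$G{\left(S,F \right)} = -42 - 6 F$ ($G{\left(S,F \right)} = \left(7 + F\right) \left(-6\right) = -42 - 6 F$)
$o = 92300$ ($o = -268 + 348 \left(155 + 111\right) = -268 + 348 \cdot 266 = -268 + 92568 = 92300$)
$b = 59540$ ($b = 92300 + \left(-42\right) \left(-52\right) \left(-15\right) = 92300 + 2184 \left(-15\right) = 92300 - 32760 = 59540$)
$\frac{1}{b - G{\left(-51,-885 \right)}} = \frac{1}{59540 - \left(-42 - -5310\right)} = \frac{1}{59540 - \left(-42 + 5310\right)} = \frac{1}{59540 - 5268} = \frac{1}{54272}$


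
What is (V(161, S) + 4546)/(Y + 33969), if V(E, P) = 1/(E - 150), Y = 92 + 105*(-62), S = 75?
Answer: 50007/303061 ≈ 0.16501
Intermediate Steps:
Y = -6418 (Y = 92 - 6510 = -6418)
V(E, P) = 1/(-150 + E)
(V(161, S) + 4546)/(Y + 33969) = (1/(-150 + 161) + 4546)/(-6418 + 33969) = (1/11 + 4546)/27551 = (1/11 + 4546)*(1/27551) = (50007/11)*(1/27551) = 50007/303061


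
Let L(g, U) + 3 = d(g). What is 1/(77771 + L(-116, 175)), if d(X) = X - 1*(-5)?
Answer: 1/77657 ≈ 1.2877e-5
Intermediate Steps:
d(X) = 5 + X (d(X) = X + 5 = 5 + X)
L(g, U) = 2 + g (L(g, U) = -3 + (5 + g) = 2 + g)
1/(77771 + L(-116, 175)) = 1/(77771 + (2 - 116)) = 1/(77771 - 114) = 1/77657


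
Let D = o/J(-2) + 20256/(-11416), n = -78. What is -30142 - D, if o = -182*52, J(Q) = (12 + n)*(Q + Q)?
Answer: -1417645225/47091 ≈ -30104.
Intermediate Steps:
J(Q) = -132*Q (J(Q) = (12 - 78)*(Q + Q) = -132*Q)
o = -9464
D = -1771697/47091 (D = -9464/((-132*(-2))) + 20256/(-11416) = -9464/264 + 20256*(-1/11416) = -9464*1/264 - 2532/1427 = -1183/33 - 2532/1427 = -1771697/47091 ≈ -37.623)
-30142 - D = -30142 - 1*(-1771697/47091) = -30142 + 1771697/47091 = -1417645225/47091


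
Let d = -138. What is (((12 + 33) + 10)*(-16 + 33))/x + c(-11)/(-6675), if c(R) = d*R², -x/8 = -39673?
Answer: 1768639719/706179400 ≈ 2.5045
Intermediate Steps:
x = 317384 (x = -8*(-39673) = 317384)
c(R) = -138*R²
(((12 + 33) + 10)*(-16 + 33))/x + c(-11)/(-6675) = (((12 + 33) + 10)*(-16 + 33))/317384 - 138*(-11)²/(-6675) = ((45 + 10)*17)*(1/317384) - 138*121*(-1/6675) = (55*17)*(1/317384) - 16698*(-1/6675) = 935*(1/317384) + 5566/2225 = 935/317384 + 5566/2225 = 1768639719/706179400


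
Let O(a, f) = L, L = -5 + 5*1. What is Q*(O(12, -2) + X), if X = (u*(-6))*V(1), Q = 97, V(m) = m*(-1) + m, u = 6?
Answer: 0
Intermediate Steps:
L = 0 (L = -5 + 5 = 0)
V(m) = 0 (V(m) = -m + m = 0)
O(a, f) = 0
X = 0 (X = (6*(-6))*0 = -36*0 = 0)
Q*(O(12, -2) + X) = 97*(0 + 0) = 97*0 = 0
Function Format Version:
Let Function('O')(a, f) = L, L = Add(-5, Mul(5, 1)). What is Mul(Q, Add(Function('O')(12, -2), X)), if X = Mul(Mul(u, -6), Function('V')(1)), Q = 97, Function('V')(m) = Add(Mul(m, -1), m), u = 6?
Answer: 0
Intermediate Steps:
L = 0 (L = Add(-5, 5) = 0)
Function('V')(m) = 0 (Function('V')(m) = Add(Mul(-1, m), m) = 0)
Function('O')(a, f) = 0
X = 0 (X = Mul(Mul(6, -6), 0) = Mul(-36, 0) = 0)
Mul(Q, Add(Function('O')(12, -2), X)) = Mul(97, Add(0, 0)) = Mul(97, 0) = 0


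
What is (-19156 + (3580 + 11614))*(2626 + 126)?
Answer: -10903424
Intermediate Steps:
(-19156 + (3580 + 11614))*(2626 + 126) = (-19156 + 15194)*2752 = -3962*2752 = -10903424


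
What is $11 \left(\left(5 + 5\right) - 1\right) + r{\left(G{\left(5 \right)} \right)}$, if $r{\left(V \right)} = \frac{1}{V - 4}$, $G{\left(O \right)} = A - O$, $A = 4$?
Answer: $\frac{494}{5} \approx 98.8$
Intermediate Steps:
$G{\left(O \right)} = 4 - O$
$r{\left(V \right)} = \frac{1}{-4 + V}$
$11 \left(\left(5 + 5\right) - 1\right) + r{\left(G{\left(5 \right)} \right)} = 11 \left(\left(5 + 5\right) - 1\right) + \frac{1}{-4 + \left(4 - 5\right)} = 11 \left(10 - 1\right) + \frac{1}{-4 + \left(4 - 5\right)} = 11 \cdot 9 + \frac{1}{-4 - 1} = 99 + \frac{1}{-5} = 99 - \frac{1}{5} = \frac{494}{5}$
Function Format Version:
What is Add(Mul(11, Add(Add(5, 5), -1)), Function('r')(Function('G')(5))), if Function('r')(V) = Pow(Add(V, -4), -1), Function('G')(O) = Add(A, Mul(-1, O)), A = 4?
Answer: Rational(494, 5) ≈ 98.800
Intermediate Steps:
Function('G')(O) = Add(4, Mul(-1, O))
Function('r')(V) = Pow(Add(-4, V), -1)
Add(Mul(11, Add(Add(5, 5), -1)), Function('r')(Function('G')(5))) = Add(Mul(11, Add(Add(5, 5), -1)), Pow(Add(-4, Add(4, Mul(-1, 5))), -1)) = Add(Mul(11, Add(10, -1)), Pow(Add(-4, Add(4, -5)), -1)) = Add(Mul(11, 9), Pow(Add(-4, -1), -1)) = Add(99, Pow(-5, -1)) = Add(99, Rational(-1, 5)) = Rational(494, 5)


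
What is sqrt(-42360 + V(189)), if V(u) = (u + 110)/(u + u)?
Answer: I*sqrt(672494802)/126 ≈ 205.81*I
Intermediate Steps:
V(u) = (110 + u)/(2*u) (V(u) = (110 + u)/((2*u)) = (110 + u)*(1/(2*u)) = (110 + u)/(2*u))
sqrt(-42360 + V(189)) = sqrt(-42360 + (1/2)*(110 + 189)/189) = sqrt(-42360 + (1/2)*(1/189)*299) = sqrt(-42360 + 299/378) = sqrt(-16011781/378) = I*sqrt(672494802)/126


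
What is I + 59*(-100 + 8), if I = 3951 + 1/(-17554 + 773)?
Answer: -24785538/16781 ≈ -1477.0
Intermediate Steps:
I = 66301730/16781 (I = 3951 + 1/(-16781) = 3951 - 1/16781 = 66301730/16781 ≈ 3951.0)
I + 59*(-100 + 8) = 66301730/16781 + 59*(-100 + 8) = 66301730/16781 + 59*(-92) = 66301730/16781 - 5428 = -24785538/16781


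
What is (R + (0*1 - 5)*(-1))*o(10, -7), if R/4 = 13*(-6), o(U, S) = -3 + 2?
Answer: 307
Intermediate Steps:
o(U, S) = -1
R = -312 (R = 4*(13*(-6)) = 4*(-78) = -312)
(R + (0*1 - 5)*(-1))*o(10, -7) = (-312 + (0*1 - 5)*(-1))*(-1) = (-312 + (0 - 5)*(-1))*(-1) = (-312 - 5*(-1))*(-1) = (-312 + 5)*(-1) = -307*(-1) = 307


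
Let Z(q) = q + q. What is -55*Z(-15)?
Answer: 1650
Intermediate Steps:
Z(q) = 2*q
-55*Z(-15) = -110*(-15) = -55*(-30) = 1650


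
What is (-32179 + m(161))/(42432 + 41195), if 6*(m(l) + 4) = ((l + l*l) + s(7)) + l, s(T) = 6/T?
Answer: -1167979/3512334 ≈ -0.33254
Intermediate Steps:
m(l) = -27/7 + l/3 + l²/6 (m(l) = -4 + (((l + l*l) + 6/7) + l)/6 = -4 + (((l + l²) + 6*(⅐)) + l)/6 = -4 + (((l + l²) + 6/7) + l)/6 = -4 + ((6/7 + l + l²) + l)/6 = -4 + (6/7 + l² + 2*l)/6 = -4 + (⅐ + l/3 + l²/6) = -27/7 + l/3 + l²/6)
(-32179 + m(161))/(42432 + 41195) = (-32179 + (-27/7 + (⅓)*161 + (⅙)*161²))/(42432 + 41195) = (-32179 + (-27/7 + 161/3 + (⅙)*25921))/83627 = (-32179 + (-27/7 + 161/3 + 25921/6))*(1/83627) = (-32179 + 183539/42)*(1/83627) = -1167979/42*1/83627 = -1167979/3512334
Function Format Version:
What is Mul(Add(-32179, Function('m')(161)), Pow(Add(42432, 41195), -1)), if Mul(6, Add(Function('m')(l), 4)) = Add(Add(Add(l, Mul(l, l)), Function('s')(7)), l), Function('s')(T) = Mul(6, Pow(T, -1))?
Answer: Rational(-1167979, 3512334) ≈ -0.33254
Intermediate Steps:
Function('m')(l) = Add(Rational(-27, 7), Mul(Rational(1, 3), l), Mul(Rational(1, 6), Pow(l, 2))) (Function('m')(l) = Add(-4, Mul(Rational(1, 6), Add(Add(Add(l, Mul(l, l)), Mul(6, Pow(7, -1))), l))) = Add(-4, Mul(Rational(1, 6), Add(Add(Add(l, Pow(l, 2)), Mul(6, Rational(1, 7))), l))) = Add(-4, Mul(Rational(1, 6), Add(Add(Add(l, Pow(l, 2)), Rational(6, 7)), l))) = Add(-4, Mul(Rational(1, 6), Add(Add(Rational(6, 7), l, Pow(l, 2)), l))) = Add(-4, Mul(Rational(1, 6), Add(Rational(6, 7), Pow(l, 2), Mul(2, l)))) = Add(-4, Add(Rational(1, 7), Mul(Rational(1, 3), l), Mul(Rational(1, 6), Pow(l, 2)))) = Add(Rational(-27, 7), Mul(Rational(1, 3), l), Mul(Rational(1, 6), Pow(l, 2))))
Mul(Add(-32179, Function('m')(161)), Pow(Add(42432, 41195), -1)) = Mul(Add(-32179, Add(Rational(-27, 7), Mul(Rational(1, 3), 161), Mul(Rational(1, 6), Pow(161, 2)))), Pow(Add(42432, 41195), -1)) = Mul(Add(-32179, Add(Rational(-27, 7), Rational(161, 3), Mul(Rational(1, 6), 25921))), Pow(83627, -1)) = Mul(Add(-32179, Add(Rational(-27, 7), Rational(161, 3), Rational(25921, 6))), Rational(1, 83627)) = Mul(Add(-32179, Rational(183539, 42)), Rational(1, 83627)) = Mul(Rational(-1167979, 42), Rational(1, 83627)) = Rational(-1167979, 3512334)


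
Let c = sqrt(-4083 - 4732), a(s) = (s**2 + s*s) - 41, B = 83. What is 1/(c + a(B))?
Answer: 13737/188713984 - I*sqrt(8815)/188713984 ≈ 7.2793e-5 - 4.9752e-7*I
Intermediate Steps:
a(s) = -41 + 2*s**2 (a(s) = (s**2 + s**2) - 41 = 2*s**2 - 41 = -41 + 2*s**2)
c = I*sqrt(8815) (c = sqrt(-8815) = I*sqrt(8815) ≈ 93.888*I)
1/(c + a(B)) = 1/(I*sqrt(8815) + (-41 + 2*83**2)) = 1/(I*sqrt(8815) + (-41 + 2*6889)) = 1/(I*sqrt(8815) + (-41 + 13778)) = 1/(I*sqrt(8815) + 13737) = 1/(13737 + I*sqrt(8815))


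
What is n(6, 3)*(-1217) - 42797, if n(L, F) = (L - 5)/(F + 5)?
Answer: -343593/8 ≈ -42949.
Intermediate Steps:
n(L, F) = (-5 + L)/(5 + F)
n(6, 3)*(-1217) - 42797 = ((-5 + 6)/(5 + 3))*(-1217) - 42797 = (1/8)*(-1217) - 42797 = -1217/8 - 42797 = -343593/8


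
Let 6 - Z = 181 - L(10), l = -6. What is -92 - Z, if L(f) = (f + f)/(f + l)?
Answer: 78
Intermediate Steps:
L(f) = 2*f/(-6 + f) (L(f) = (f + f)/(f - 6) = (2*f)/(-6 + f) = 2*f/(-6 + f))
Z = -170 (Z = 6 - (181 - 2*10/(-6 + 10)) = 6 - (181 - 2*10/4) = 6 - (181 - 1*5) = 6 - (181 - 5) = 6 - 1*176 = 6 - 176 = -170)
-92 - Z = -92 - 1*(-170) = -92 + 170 = 78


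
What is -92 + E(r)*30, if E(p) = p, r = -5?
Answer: -242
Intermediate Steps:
-92 + E(r)*30 = -92 - 5*30 = -92 - 150 = -242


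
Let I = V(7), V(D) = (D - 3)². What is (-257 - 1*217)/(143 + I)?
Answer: -158/53 ≈ -2.9811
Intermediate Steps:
V(D) = (-3 + D)²
I = 16 (I = (-3 + 7)² = 4² = 16)
(-257 - 1*217)/(143 + I) = (-257 - 1*217)/(143 + 16) = (-257 - 217)/159 = -474*1/159 = -158/53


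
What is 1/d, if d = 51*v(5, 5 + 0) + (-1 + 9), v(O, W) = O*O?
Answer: 1/1283 ≈ 0.00077942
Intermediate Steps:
v(O, W) = O**2
d = 1283 (d = 51*5**2 + (-1 + 9) = 51*25 + 8 = 1275 + 8 = 1283)
1/d = 1/1283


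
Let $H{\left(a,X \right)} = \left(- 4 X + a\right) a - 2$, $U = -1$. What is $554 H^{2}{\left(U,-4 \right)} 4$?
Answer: $640424$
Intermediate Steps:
$H{\left(a,X \right)} = -2 + a \left(a - 4 X\right)$ ($H{\left(a,X \right)} = \left(a - 4 X\right) a - 2 = a \left(a - 4 X\right) - 2 = -2 + a \left(a - 4 X\right)$)
$554 H^{2}{\left(U,-4 \right)} 4 = 554 \left(-2 + \left(-1\right)^{2} - \left(-16\right) \left(-1\right)\right)^{2} \cdot 4 = 554 \left(-2 + 1 - 16\right)^{2} \cdot 4 = 554 \left(-17\right)^{2} \cdot 4 = 554 \cdot 289 \cdot 4 = 554 \cdot 1156 = 640424$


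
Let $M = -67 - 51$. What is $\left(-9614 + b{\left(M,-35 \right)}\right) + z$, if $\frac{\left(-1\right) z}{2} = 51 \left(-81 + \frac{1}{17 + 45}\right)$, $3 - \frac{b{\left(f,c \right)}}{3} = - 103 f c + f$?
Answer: $\frac{39530560}{31} \approx 1.2752 \cdot 10^{6}$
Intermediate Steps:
$M = -118$
$b{\left(f,c \right)} = 9 - 3 f + 309 c f$ ($b{\left(f,c \right)} = 9 - 3 \left(- 103 f c + f\right) = 9 - 3 \left(- 103 c f + f\right) = 9 - 3 \left(f - 103 c f\right) = 9 + \left(- 3 f + 309 c f\right) = 9 - 3 f + 309 c f$)
$z = \frac{256071}{31}$ ($z = - 2 \cdot 51 \left(-81 + \frac{1}{17 + 45}\right) = - 2 \cdot 51 \left(-81 + \frac{1}{62}\right) = - 2 \cdot 51 \left(- \frac{5021}{62}\right) = \left(-2\right) \left(- \frac{256071}{62}\right) = \frac{256071}{31} \approx 8260.4$)
$\left(-9614 + b{\left(M,-35 \right)}\right) + z = \left(-9614 + \left(9 - -354 + 309 \left(-35\right) \left(-118\right)\right)\right) + \frac{256071}{31} = \left(-9614 + \left(9 + 354 + 1276170\right)\right) + \frac{256071}{31} = \left(-9614 + 1276533\right) + \frac{256071}{31} = 1266919 + \frac{256071}{31} = \frac{39530560}{31}$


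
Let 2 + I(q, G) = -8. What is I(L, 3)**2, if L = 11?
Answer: 100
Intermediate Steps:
I(q, G) = -10 (I(q, G) = -2 - 8 = -10)
I(L, 3)**2 = (-10)**2 = 100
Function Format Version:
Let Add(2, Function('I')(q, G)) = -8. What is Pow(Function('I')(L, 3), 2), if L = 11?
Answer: 100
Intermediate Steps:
Function('I')(q, G) = -10 (Function('I')(q, G) = Add(-2, -8) = -10)
Pow(Function('I')(L, 3), 2) = Pow(-10, 2) = 100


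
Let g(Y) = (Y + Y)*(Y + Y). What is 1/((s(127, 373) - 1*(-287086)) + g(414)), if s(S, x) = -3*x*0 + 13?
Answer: 1/972683 ≈ 1.0281e-6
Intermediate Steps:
s(S, x) = 13 (s(S, x) = 0 + 13 = 13)
g(Y) = 4*Y² (g(Y) = (2*Y)*(2*Y) = 4*Y²)
1/((s(127, 373) - 1*(-287086)) + g(414)) = 1/((13 - 1*(-287086)) + 4*414²) = 1/((13 + 287086) + 4*171396) = 1/(287099 + 685584) = 1/972683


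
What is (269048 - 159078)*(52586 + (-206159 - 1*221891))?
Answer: -41289776080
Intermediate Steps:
(269048 - 159078)*(52586 + (-206159 - 1*221891)) = 109970*(52586 + (-206159 - 221891)) = 109970*(52586 - 428050) = 109970*(-375464) = -41289776080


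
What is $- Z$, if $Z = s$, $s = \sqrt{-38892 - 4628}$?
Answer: $- 16 i \sqrt{170} \approx - 208.61 i$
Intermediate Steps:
$s = 16 i \sqrt{170}$ ($s = \sqrt{-38892 - 4628} = \sqrt{-43520} = 16 i \sqrt{170} \approx 208.61 i$)
$Z = 16 i \sqrt{170} \approx 208.61 i$
$- Z = - 16 i \sqrt{170}$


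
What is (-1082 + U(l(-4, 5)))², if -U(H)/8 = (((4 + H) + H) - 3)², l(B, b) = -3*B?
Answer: 36990724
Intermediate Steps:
U(H) = -8*(1 + 2*H)² (U(H) = -8*(((4 + H) + H) - 3)² = -8*((4 + 2*H) - 3)² = -8*(1 + 2*H)²)
(-1082 + U(l(-4, 5)))² = (-1082 - 8*(1 + 2*(-3*(-4)))²)² = (-1082 - 8*(1 + 2*12)²)² = (-1082 - 8*(1 + 24)²)² = (-1082 - 8*25²)² = (-1082 - 8*625)² = (-1082 - 5000)² = (-6082)² = 36990724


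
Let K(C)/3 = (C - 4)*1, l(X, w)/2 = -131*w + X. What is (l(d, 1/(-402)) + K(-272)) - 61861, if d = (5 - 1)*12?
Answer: -12581062/201 ≈ -62592.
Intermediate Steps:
d = 48 (d = 4*12 = 48)
l(X, w) = -262*w + 2*X (l(X, w) = 2*(-131*w + X) = 2*(X - 131*w) = -262*w + 2*X)
K(C) = -12 + 3*C (K(C) = 3*((C - 4)*1) = 3*((-4 + C)*1) = 3*(-4 + C) = -12 + 3*C)
(l(d, 1/(-402)) + K(-272)) - 61861 = ((-262/(-402) + 2*48) + (-12 + 3*(-272))) - 61861 = ((-262*(-1/402) + 96) + (-12 - 816)) - 61861 = ((131/201 + 96) - 828) - 61861 = (19427/201 - 828) - 61861 = -147001/201 - 61861 = -12581062/201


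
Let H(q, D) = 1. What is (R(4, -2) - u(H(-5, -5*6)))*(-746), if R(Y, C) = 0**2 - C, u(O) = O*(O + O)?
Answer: 0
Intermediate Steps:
u(O) = 2*O**2 (u(O) = O*(2*O) = 2*O**2)
R(Y, C) = -C (R(Y, C) = 0 - C = -C)
(R(4, -2) - u(H(-5, -5*6)))*(-746) = (-1*(-2) - 2*1**2)*(-746) = (2 - 2)*(-746) = 0*(-746) = 0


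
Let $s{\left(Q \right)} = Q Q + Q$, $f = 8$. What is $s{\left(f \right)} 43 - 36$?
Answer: $3060$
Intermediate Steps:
$s{\left(Q \right)} = Q + Q^{2}$ ($s{\left(Q \right)} = Q^{2} + Q = Q + Q^{2}$)
$s{\left(f \right)} 43 - 36 = 8 \left(1 + 8\right) 43 - 36 = 8 \cdot 9 \cdot 43 - 36 = 72 \cdot 43 - 36 = 3096 - 36 = 3060$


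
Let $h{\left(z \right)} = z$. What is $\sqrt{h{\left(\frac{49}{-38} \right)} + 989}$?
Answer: $\frac{\sqrt{1426254}}{38} \approx 31.428$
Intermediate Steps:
$\sqrt{h{\left(\frac{49}{-38} \right)} + 989} = \sqrt{\frac{49}{-38} + 989} = \sqrt{49 \left(- \frac{1}{38}\right) + 989} = \sqrt{- \frac{49}{38} + 989} = \sqrt{\frac{37533}{38}} = \frac{\sqrt{1426254}}{38}$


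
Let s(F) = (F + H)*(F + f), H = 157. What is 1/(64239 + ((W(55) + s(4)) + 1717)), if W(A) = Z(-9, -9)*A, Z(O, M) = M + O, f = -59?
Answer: 1/56111 ≈ 1.7822e-5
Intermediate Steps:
s(F) = (-59 + F)*(157 + F) (s(F) = (F + 157)*(F - 59) = (157 + F)*(-59 + F) = (-59 + F)*(157 + F))
W(A) = -18*A (W(A) = (-9 - 9)*A = -18*A)
1/(64239 + ((W(55) + s(4)) + 1717)) = 1/(64239 + ((-18*55 + (-9263 + 4² + 98*4)) + 1717)) = 1/(64239 + ((-990 + (-9263 + 16 + 392)) + 1717)) = 1/(64239 + ((-990 - 8855) + 1717)) = 1/(64239 + (-9845 + 1717)) = 1/(64239 - 8128) = 1/56111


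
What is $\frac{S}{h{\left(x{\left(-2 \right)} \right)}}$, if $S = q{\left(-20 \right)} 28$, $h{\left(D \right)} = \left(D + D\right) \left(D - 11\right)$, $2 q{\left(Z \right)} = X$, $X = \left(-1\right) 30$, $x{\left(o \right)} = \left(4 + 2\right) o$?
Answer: $- \frac{35}{46} \approx -0.76087$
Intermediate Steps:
$x{\left(o \right)} = 6 o$
$X = -30$
$q{\left(Z \right)} = -15$ ($q{\left(Z \right)} = \frac{1}{2} \left(-30\right) = -15$)
$h{\left(D \right)} = 2 D \left(-11 + D\right)$
$S = -420$ ($S = \left(-15\right) 28 = -420$)
$\frac{S}{h{\left(x{\left(-2 \right)} \right)}} = - \frac{420}{2 \cdot 6 \left(-2\right) \left(-11 + 6 \left(-2\right)\right)} = - \frac{420}{2 \left(-12\right) \left(-11 - 12\right)} = - \frac{420}{2 \left(-12\right) \left(-23\right)} = - \frac{420}{552} = \left(-420\right) \frac{1}{552} = - \frac{35}{46}$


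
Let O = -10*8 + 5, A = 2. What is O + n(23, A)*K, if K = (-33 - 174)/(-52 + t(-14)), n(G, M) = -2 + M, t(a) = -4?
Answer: -75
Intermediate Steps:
O = -75 (O = -80 + 5 = -75)
K = 207/56 (K = (-33 - 174)/(-52 - 4) = -207/(-56) = -207*(-1/56) = 207/56 ≈ 3.6964)
O + n(23, A)*K = -75 + (-2 + 2)*(207/56) = -75 + 0*(207/56) = -75 + 0 = -75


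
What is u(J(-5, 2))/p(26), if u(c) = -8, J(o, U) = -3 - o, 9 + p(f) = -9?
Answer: 4/9 ≈ 0.44444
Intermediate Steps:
p(f) = -18 (p(f) = -9 - 9 = -18)
u(J(-5, 2))/p(26) = -8/(-18) = -8*(-1/18) = 4/9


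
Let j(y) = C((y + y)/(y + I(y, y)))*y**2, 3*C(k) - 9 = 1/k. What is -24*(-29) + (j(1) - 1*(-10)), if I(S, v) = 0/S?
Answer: 4255/6 ≈ 709.17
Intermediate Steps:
I(S, v) = 0
C(k) = 3 + 1/(3*k) (C(k) = 3 + (1/k)/3 = 3 + 1/(3*k))
j(y) = 19*y**2/6 (j(y) = (3 + 1/(3*(((y + y)/(y + 0)))))*y**2 = (3 + 1/(3*(((2*y)/y))))*y**2 = (3 + (1/3)/2)*y**2 = (3 + (1/3)*(1/2))*y**2 = (3 + 1/6)*y**2 = 19*y**2/6)
-24*(-29) + (j(1) - 1*(-10)) = -24*(-29) + ((19/6)*1**2 - 1*(-10)) = 696 + ((19/6)*1 + 10) = 696 + (19/6 + 10) = 696 + 79/6 = 4255/6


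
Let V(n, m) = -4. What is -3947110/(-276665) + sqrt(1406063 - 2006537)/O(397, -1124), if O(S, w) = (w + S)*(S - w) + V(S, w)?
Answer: 789422/55333 - 29*I*sqrt(714)/1105771 ≈ 14.267 - 0.00070078*I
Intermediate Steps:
O(S, w) = -4 + (S + w)*(S - w) (O(S, w) = (w + S)*(S - w) - 4 = (S + w)*(S - w) - 4 = -4 + (S + w)*(S - w))
-3947110/(-276665) + sqrt(1406063 - 2006537)/O(397, -1124) = -3947110/(-276665) + sqrt(1406063 - 2006537)/(-4 + 397**2 - 1*(-1124)**2) = -3947110*(-1/276665) + sqrt(-600474)/(-4 + 157609 - 1*1263376) = 789422/55333 + (29*I*sqrt(714))/(-4 + 157609 - 1263376) = 789422/55333 + (29*I*sqrt(714))/(-1105771) = 789422/55333 + (29*I*sqrt(714))*(-1/1105771) = 789422/55333 - 29*I*sqrt(714)/1105771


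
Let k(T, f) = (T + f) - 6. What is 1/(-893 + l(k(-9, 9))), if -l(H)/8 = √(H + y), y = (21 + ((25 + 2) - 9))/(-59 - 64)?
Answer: -36613/32711985 + 8*I*√10619/32711985 ≈ -0.0011193 + 2.5201e-5*I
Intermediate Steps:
k(T, f) = -6 + T + f
y = -13/41 (y = (21 + (27 - 9))/(-123) = (21 + 18)*(-1/123) = 39*(-1/123) = -13/41 ≈ -0.31707)
l(H) = -8*√(-13/41 + H) (l(H) = -8*√(H - 13/41) = -8*√(-13/41 + H))
1/(-893 + l(k(-9, 9))) = 1/(-893 - 8*√(-533 + 1681*(-6 - 9 + 9))/41) = 1/(-893 - 8*√(-533 + 1681*(-6))/41) = 1/(-893 - 8*√(-533 - 10086)/41) = 1/(-893 - 8*I*√10619/41)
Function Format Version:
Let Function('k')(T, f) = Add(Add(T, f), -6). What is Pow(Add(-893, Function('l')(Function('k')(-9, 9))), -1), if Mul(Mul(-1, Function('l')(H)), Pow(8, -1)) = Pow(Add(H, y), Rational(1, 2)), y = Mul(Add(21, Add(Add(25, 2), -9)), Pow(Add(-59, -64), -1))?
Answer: Add(Rational(-36613, 32711985), Mul(Rational(8, 32711985), I, Pow(10619, Rational(1, 2)))) ≈ Add(-0.0011193, Mul(2.5201e-5, I))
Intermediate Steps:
Function('k')(T, f) = Add(-6, T, f)
y = Rational(-13, 41) (y = Mul(Add(21, Add(27, -9)), Pow(-123, -1)) = Mul(Add(21, 18), Rational(-1, 123)) = Mul(39, Rational(-1, 123)) = Rational(-13, 41) ≈ -0.31707)
Function('l')(H) = Mul(-8, Pow(Add(Rational(-13, 41), H), Rational(1, 2))) (Function('l')(H) = Mul(-8, Pow(Add(H, Rational(-13, 41)), Rational(1, 2))) = Mul(-8, Pow(Add(Rational(-13, 41), H), Rational(1, 2))))
Pow(Add(-893, Function('l')(Function('k')(-9, 9))), -1) = Pow(Add(-893, Mul(Rational(-8, 41), Pow(Add(-533, Mul(1681, Add(-6, -9, 9))), Rational(1, 2)))), -1) = Pow(Add(-893, Mul(Rational(-8, 41), Pow(Add(-533, Mul(1681, -6)), Rational(1, 2)))), -1) = Pow(Add(-893, Mul(Rational(-8, 41), Pow(Add(-533, -10086), Rational(1, 2)))), -1) = Pow(Add(-893, Mul(Rational(-8, 41), Pow(-10619, Rational(1, 2)))), -1) = Pow(Add(-893, Mul(Rational(-8, 41), Mul(I, Pow(10619, Rational(1, 2))))), -1) = Pow(Add(-893, Mul(Rational(-8, 41), I, Pow(10619, Rational(1, 2)))), -1)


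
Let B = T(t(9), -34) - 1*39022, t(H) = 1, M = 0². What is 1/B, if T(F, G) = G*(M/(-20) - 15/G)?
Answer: -1/39037 ≈ -2.5617e-5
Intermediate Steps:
M = 0
T(F, G) = -15 (T(F, G) = G*(0/(-20) - 15/G) = G*(0*(-1/20) - 15/G) = G*(0 - 15/G) = G*(-15/G) = -15)
B = -39037 (B = -15 - 1*39022 = -15 - 39022 = -39037)
1/B = 1/(-39037) = -1/39037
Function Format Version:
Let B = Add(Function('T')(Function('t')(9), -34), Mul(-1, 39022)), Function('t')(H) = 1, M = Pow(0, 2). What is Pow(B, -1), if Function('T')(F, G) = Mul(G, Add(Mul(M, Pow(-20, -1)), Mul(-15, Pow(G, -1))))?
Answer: Rational(-1, 39037) ≈ -2.5617e-5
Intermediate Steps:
M = 0
Function('T')(F, G) = -15 (Function('T')(F, G) = Mul(G, Add(Mul(0, Pow(-20, -1)), Mul(-15, Pow(G, -1)))) = Mul(G, Add(Mul(0, Rational(-1, 20)), Mul(-15, Pow(G, -1)))) = Mul(G, Add(0, Mul(-15, Pow(G, -1)))) = Mul(G, Mul(-15, Pow(G, -1))) = -15)
B = -39037 (B = Add(-15, Mul(-1, 39022)) = Add(-15, -39022) = -39037)
Pow(B, -1) = Pow(-39037, -1) = Rational(-1, 39037)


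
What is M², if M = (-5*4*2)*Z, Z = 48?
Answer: 3686400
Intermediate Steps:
M = -1920 (M = (-5*4*2)*48 = -20*2*48 = -40*48 = -1920)
M² = (-1920)² = 3686400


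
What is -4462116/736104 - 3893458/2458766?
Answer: -576553713187/75412811986 ≈ -7.6453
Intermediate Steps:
-4462116/736104 - 3893458/2458766 = -4462116*1/736104 - 3893458*1/2458766 = -371843/61342 - 1946729/1229383 = -576553713187/75412811986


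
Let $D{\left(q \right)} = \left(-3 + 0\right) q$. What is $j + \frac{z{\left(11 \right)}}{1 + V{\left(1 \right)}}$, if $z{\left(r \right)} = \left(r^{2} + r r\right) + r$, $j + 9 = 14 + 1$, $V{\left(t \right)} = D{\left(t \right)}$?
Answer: $- \frac{241}{2} \approx -120.5$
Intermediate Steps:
$D{\left(q \right)} = - 3 q$
$V{\left(t \right)} = - 3 t$
$j = 6$ ($j = -9 + \left(14 + 1\right) = -9 + 15 = 6$)
$z{\left(r \right)} = r + 2 r^{2}$ ($z{\left(r \right)} = \left(r^{2} + r^{2}\right) + r = 2 r^{2} + r = r + 2 r^{2}$)
$j + \frac{z{\left(11 \right)}}{1 + V{\left(1 \right)}} = 6 + \frac{11 \left(1 + 2 \cdot 11\right)}{1 - 3} = 6 + \frac{11 \left(1 + 22\right)}{1 - 3} = 6 + \frac{11 \cdot 23}{-2} = 6 - \frac{253}{2} = - \frac{241}{2}$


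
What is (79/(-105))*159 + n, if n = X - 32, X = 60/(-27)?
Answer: -48463/315 ≈ -153.85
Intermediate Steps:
X = -20/9 (X = 60*(-1/27) = -20/9 ≈ -2.2222)
n = -308/9 (n = -20/9 - 32 = -308/9 ≈ -34.222)
(79/(-105))*159 + n = (79/(-105))*159 - 308/9 = (79*(-1/105))*159 - 308/9 = -79/105*159 - 308/9 = -4187/35 - 308/9 = -48463/315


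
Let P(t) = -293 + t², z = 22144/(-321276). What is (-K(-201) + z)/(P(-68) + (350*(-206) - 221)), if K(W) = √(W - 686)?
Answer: 2768/2730444405 + I*√887/67990 ≈ 1.0138e-6 + 0.00043804*I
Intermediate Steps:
K(W) = √(-686 + W)
z = -5536/80319 (z = 22144*(-1/321276) = -5536/80319 ≈ -0.068925)
(-K(-201) + z)/(P(-68) + (350*(-206) - 221)) = (-√(-686 - 201) - 5536/80319)/((-293 + (-68)²) + (350*(-206) - 221)) = (-√(-887) - 5536/80319)/((-293 + 4624) + (-72100 - 221)) = (-I*√887 - 5536/80319)/(4331 - 72321) = (-I*√887 - 5536/80319)/(-67990) = (-5536/80319 - I*√887)*(-1/67990) = 2768/2730444405 + I*√887/67990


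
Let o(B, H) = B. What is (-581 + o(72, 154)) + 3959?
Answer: 3450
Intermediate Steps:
(-581 + o(72, 154)) + 3959 = (-581 + 72) + 3959 = -509 + 3959 = 3450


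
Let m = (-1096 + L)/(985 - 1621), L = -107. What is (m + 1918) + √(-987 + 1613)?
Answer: 407017/212 + √626 ≈ 1944.9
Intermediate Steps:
m = 401/212 (m = (-1096 - 107)/(985 - 1621) = -1203/(-636) = -1203*(-1/636) = 401/212 ≈ 1.8915)
(m + 1918) + √(-987 + 1613) = (401/212 + 1918) + √(-987 + 1613) = 407017/212 + √626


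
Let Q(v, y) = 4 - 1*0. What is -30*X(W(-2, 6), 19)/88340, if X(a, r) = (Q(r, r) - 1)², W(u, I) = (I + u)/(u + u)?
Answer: -27/8834 ≈ -0.0030564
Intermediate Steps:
Q(v, y) = 4 (Q(v, y) = 4 + 0 = 4)
W(u, I) = (I + u)/(2*u) (W(u, I) = (I + u)/((2*u)) = (I + u)*(1/(2*u)) = (I + u)/(2*u))
X(a, r) = 9 (X(a, r) = (4 - 1)² = 3² = 9)
-30*X(W(-2, 6), 19)/88340 = -30*9/88340 = -270*1/88340 = -27/8834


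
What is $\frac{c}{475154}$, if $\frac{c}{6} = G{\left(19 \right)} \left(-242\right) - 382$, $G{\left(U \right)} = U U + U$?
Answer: $- \frac{277026}{237577} \approx -1.166$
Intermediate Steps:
$G{\left(U \right)} = U + U^{2}$ ($G{\left(U \right)} = U^{2} + U = U + U^{2}$)
$c = -554052$ ($c = 6 \left(19 \left(1 + 19\right) \left(-242\right) - 382\right) = 6 \left(19 \cdot 20 \left(-242\right) - 382\right) = 6 \left(380 \left(-242\right) - 382\right) = 6 \left(-91960 - 382\right) = 6 \left(-92342\right) = -554052$)
$\frac{c}{475154} = - \frac{554052}{475154} = \left(-554052\right) \frac{1}{475154} = - \frac{277026}{237577}$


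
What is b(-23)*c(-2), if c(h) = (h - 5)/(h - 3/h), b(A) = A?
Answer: -322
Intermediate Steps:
c(h) = (-5 + h)/(h - 3/h)
b(-23)*c(-2) = -(-46)*(-5 - 2)/(-3 + (-2)²) = -(-46)*(-7)/(-3 + 4) = -(-46)*(-7)/1 = -(-46)*(-7) = -23*14 = -322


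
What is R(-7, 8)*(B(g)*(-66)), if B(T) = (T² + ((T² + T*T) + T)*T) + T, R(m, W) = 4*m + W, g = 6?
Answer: 673200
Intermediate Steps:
R(m, W) = W + 4*m
B(T) = T + T² + T*(T + 2*T²) (B(T) = (T² + ((T² + T²) + T)*T) + T = (T² + (2*T² + T)*T) + T = (T² + (T + 2*T²)*T) + T = (T² + T*(T + 2*T²)) + T = T + T² + T*(T + 2*T²))
R(-7, 8)*(B(g)*(-66)) = (8 + 4*(-7))*((6*(1 + 2*6 + 2*6²))*(-66)) = (8 - 28)*((6*(1 + 12 + 2*36))*(-66)) = -20*6*(1 + 12 + 72)*(-66) = -20*6*85*(-66) = -10200*(-66) = -20*(-33660) = 673200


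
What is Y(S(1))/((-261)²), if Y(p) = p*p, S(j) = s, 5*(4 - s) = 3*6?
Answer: 4/1703025 ≈ 2.3488e-6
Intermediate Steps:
s = ⅖ (s = 4 - 3*6/5 = 4 - ⅕*18 = 4 - 18/5 = ⅖ ≈ 0.40000)
S(j) = ⅖
Y(p) = p²
Y(S(1))/((-261)²) = (⅖)²/((-261)²) = (4/25)/68121 = (4/25)*(1/68121) = 4/1703025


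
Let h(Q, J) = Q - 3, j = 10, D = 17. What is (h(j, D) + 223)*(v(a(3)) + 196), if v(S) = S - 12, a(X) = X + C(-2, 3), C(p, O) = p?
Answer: 42550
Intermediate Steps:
a(X) = -2 + X (a(X) = X - 2 = -2 + X)
v(S) = -12 + S
h(Q, J) = -3 + Q
(h(j, D) + 223)*(v(a(3)) + 196) = ((-3 + 10) + 223)*((-12 + (-2 + 3)) + 196) = (7 + 223)*((-12 + 1) + 196) = 230*(-11 + 196) = 230*185 = 42550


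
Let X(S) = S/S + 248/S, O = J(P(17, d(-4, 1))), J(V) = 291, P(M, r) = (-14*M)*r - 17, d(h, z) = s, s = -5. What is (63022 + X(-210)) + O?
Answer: 6647846/105 ≈ 63313.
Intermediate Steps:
d(h, z) = -5
P(M, r) = -17 - 14*M*r (P(M, r) = -14*M*r - 17 = -17 - 14*M*r)
O = 291
X(S) = 1 + 248/S
(63022 + X(-210)) + O = (63022 + (248 - 210)/(-210)) + 291 = (63022 - 1/210*38) + 291 = (63022 - 19/105) + 291 = 6617291/105 + 291 = 6647846/105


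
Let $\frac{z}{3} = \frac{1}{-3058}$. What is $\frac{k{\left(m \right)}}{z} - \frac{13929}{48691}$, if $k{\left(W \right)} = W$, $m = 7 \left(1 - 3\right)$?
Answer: $\frac{2084517305}{146073} \approx 14270.0$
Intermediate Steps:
$m = -14$ ($m = 7 \left(-2\right) = -14$)
$z = - \frac{3}{3058}$ ($z = \frac{3}{-3058} = 3 \left(- \frac{1}{3058}\right) = - \frac{3}{3058} \approx -0.00098103$)
$\frac{k{\left(m \right)}}{z} - \frac{13929}{48691} = - \frac{14}{- \frac{3}{3058}} - \frac{13929}{48691} = \left(-14\right) \left(- \frac{3058}{3}\right) - \frac{13929}{48691} = \frac{42812}{3} - \frac{13929}{48691} = \frac{2084517305}{146073}$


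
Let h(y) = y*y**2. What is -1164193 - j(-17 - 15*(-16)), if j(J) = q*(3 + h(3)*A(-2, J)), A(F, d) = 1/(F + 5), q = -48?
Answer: -1163617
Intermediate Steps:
h(y) = y**3
A(F, d) = 1/(5 + F)
j(J) = -576 (j(J) = -48*(3 + 3**3/(5 - 2)) = -48*(3 + 27/3) = -48*(3 + 27*(1/3)) = -48*(3 + 9) = -48*12 = -576)
-1164193 - j(-17 - 15*(-16)) = -1164193 - 1*(-576) = -1164193 + 576 = -1163617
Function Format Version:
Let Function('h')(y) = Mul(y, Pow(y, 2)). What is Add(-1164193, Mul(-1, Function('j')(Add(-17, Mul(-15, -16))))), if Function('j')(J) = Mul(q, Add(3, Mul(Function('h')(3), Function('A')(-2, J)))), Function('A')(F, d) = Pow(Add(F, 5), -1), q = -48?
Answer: -1163617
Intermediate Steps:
Function('h')(y) = Pow(y, 3)
Function('A')(F, d) = Pow(Add(5, F), -1)
Function('j')(J) = -576 (Function('j')(J) = Mul(-48, Add(3, Mul(Pow(3, 3), Pow(Add(5, -2), -1)))) = Mul(-48, Add(3, Mul(27, Pow(3, -1)))) = Mul(-48, Add(3, Mul(27, Rational(1, 3)))) = Mul(-48, Add(3, 9)) = Mul(-48, 12) = -576)
Add(-1164193, Mul(-1, Function('j')(Add(-17, Mul(-15, -16))))) = Add(-1164193, Mul(-1, -576)) = Add(-1164193, 576) = -1163617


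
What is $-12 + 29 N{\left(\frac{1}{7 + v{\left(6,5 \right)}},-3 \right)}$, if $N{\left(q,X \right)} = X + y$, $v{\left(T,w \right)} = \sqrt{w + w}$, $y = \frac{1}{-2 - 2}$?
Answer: $- \frac{425}{4} \approx -106.25$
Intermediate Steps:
$y = - \frac{1}{4}$ ($y = \frac{1}{-4} = - \frac{1}{4} \approx -0.25$)
$v{\left(T,w \right)} = \sqrt{2} \sqrt{w}$ ($v{\left(T,w \right)} = \sqrt{2 w} = \sqrt{2} \sqrt{w}$)
$N{\left(q,X \right)} = - \frac{1}{4} + X$ ($N{\left(q,X \right)} = X - \frac{1}{4} = - \frac{1}{4} + X$)
$-12 + 29 N{\left(\frac{1}{7 + v{\left(6,5 \right)}},-3 \right)} = -12 + 29 \left(- \frac{1}{4} - 3\right) = -12 + 29 \left(- \frac{13}{4}\right) = -12 - \frac{377}{4} = - \frac{425}{4}$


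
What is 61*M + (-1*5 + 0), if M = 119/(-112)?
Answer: -1117/16 ≈ -69.813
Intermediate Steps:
M = -17/16 (M = 119*(-1/112) = -17/16 ≈ -1.0625)
61*M + (-1*5 + 0) = 61*(-17/16) + (-1*5 + 0) = -1037/16 + (-5 + 0) = -1037/16 - 5 = -1117/16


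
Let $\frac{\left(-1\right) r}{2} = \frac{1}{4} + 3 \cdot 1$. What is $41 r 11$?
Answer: $- \frac{5863}{2} \approx -2931.5$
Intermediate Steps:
$r = - \frac{13}{2}$ ($r = - 2 \left(\frac{1}{4} + 3 \cdot 1\right) = - 2 \left(\frac{1}{4} + 3\right) = \left(-2\right) \frac{13}{4} = - \frac{13}{2} \approx -6.5$)
$41 r 11 = 41 \left(- \frac{13}{2}\right) 11 = \left(- \frac{533}{2}\right) 11 = - \frac{5863}{2}$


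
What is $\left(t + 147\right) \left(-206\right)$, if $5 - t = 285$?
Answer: $27398$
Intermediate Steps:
$t = -280$ ($t = 5 - 285 = -280$)
$\left(t + 147\right) \left(-206\right) = \left(-280 + 147\right) \left(-206\right) = \left(-133\right) \left(-206\right) = 27398$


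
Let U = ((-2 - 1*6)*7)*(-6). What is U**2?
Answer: 112896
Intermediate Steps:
U = 336 (U = ((-2 - 6)*7)*(-6) = -8*7*(-6) = -56*(-6) = 336)
U**2 = 336**2 = 112896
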